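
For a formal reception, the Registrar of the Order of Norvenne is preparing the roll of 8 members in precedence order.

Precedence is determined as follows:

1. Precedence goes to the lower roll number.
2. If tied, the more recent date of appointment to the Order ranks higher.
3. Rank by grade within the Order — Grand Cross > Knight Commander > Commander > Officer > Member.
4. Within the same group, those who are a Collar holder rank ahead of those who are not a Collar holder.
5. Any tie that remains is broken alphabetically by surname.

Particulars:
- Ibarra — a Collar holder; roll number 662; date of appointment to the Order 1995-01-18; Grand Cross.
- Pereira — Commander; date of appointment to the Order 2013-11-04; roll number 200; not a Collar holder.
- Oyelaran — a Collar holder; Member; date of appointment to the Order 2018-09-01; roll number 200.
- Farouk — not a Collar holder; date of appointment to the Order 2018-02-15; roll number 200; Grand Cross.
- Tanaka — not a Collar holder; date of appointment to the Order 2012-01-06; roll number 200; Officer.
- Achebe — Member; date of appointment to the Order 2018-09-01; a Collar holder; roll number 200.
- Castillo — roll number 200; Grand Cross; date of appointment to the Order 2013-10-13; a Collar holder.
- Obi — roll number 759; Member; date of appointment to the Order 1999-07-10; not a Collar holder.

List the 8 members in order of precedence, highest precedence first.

Achebe, Oyelaran, Farouk, Pereira, Castillo, Tanaka, Ibarra, Obi

By roll number (lower first): Achebe, Oyelaran, Farouk, Pereira, Castillo and Tanaka (each 200); then Ibarra (662); then Obi (759).
Among Achebe, Oyelaran, Farouk, Pereira, Castillo and Tanaka, by date of appointment to the Order (later first): Achebe and Oyelaran (2018-09-01) before Farouk (2018-02-15) before Pereira (2013-11-04) before Castillo (2013-10-13) before Tanaka (2012-01-06).
Achebe and Oyelaran are each Member, so the next rule applies.
Achebe and Oyelaran are each a Collar holder, so the next rule applies.
Among Achebe and Oyelaran, alphabetically by surname: Achebe before Oyelaran.
Full order: Achebe, Oyelaran, Farouk, Pereira, Castillo, Tanaka, Ibarra, Obi.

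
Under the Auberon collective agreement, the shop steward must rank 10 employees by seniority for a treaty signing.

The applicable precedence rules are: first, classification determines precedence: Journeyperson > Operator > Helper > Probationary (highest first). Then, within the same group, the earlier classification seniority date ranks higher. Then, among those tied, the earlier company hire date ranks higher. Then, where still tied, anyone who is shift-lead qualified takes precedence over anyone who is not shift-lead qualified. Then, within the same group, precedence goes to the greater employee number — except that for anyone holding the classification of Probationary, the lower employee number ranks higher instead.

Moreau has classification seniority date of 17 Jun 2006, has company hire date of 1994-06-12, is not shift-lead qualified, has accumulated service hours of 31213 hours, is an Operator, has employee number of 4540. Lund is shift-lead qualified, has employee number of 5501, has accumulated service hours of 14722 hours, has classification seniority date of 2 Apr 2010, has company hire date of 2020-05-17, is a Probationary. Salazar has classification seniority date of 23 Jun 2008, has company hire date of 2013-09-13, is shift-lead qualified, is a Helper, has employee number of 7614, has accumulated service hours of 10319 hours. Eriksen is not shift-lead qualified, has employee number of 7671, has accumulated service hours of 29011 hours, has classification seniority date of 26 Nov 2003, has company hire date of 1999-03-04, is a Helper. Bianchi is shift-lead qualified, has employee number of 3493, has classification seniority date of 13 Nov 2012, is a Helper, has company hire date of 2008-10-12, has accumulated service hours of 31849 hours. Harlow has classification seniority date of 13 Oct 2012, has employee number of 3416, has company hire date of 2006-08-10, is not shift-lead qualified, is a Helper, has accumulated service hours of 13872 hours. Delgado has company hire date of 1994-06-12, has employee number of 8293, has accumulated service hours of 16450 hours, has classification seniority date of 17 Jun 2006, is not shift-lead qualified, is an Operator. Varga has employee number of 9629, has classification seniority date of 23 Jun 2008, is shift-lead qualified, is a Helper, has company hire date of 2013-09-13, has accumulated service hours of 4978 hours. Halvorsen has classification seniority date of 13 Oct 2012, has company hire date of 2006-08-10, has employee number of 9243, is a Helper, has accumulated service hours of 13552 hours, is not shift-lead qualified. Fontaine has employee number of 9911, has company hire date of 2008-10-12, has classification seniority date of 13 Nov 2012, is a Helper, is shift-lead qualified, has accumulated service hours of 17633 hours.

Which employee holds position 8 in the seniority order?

Fontaine

By classification: Delgado and Moreau (Operator); then Eriksen, Varga, Salazar, Halvorsen, Harlow, Fontaine and Bianchi (Helper); then Lund (Probationary).
Delgado and Moreau both have classification seniority date 17 Jun 2006, so the next rule applies.
Delgado and Moreau both have company hire date 1994-06-12, so the next rule applies.
Delgado and Moreau are each not shift-lead qualified, so the next rule applies.
Among Delgado and Moreau, by employee number (higher first): Delgado (8293) before Moreau (4540).
Among Eriksen, Varga, Salazar, Halvorsen, Harlow, Fontaine and Bianchi, by classification seniority date (earlier first): Eriksen (26 Nov 2003) before Varga and Salazar (23 Jun 2008) before Halvorsen and Harlow (13 Oct 2012) before Fontaine and Bianchi (13 Nov 2012).
Varga and Salazar both have company hire date 2013-09-13, so the next rule applies.
Varga and Salazar are each shift-lead qualified, so the next rule applies.
Among Varga and Salazar, by employee number (higher first): Varga (9629) before Salazar (7614).
Halvorsen and Harlow both have company hire date 2006-08-10, so the next rule applies.
Halvorsen and Harlow are each not shift-lead qualified, so the next rule applies.
Among Halvorsen and Harlow, by employee number (higher first): Halvorsen (9243) before Harlow (3416).
Fontaine and Bianchi both have company hire date 2008-10-12, so the next rule applies.
Fontaine and Bianchi are each shift-lead qualified, so the next rule applies.
Among Fontaine and Bianchi, by employee number (higher first): Fontaine (9911) before Bianchi (3493).
Order: Delgado, Moreau, Eriksen, Varga, Salazar, Halvorsen, Harlow, Fontaine, Bianchi, Lund.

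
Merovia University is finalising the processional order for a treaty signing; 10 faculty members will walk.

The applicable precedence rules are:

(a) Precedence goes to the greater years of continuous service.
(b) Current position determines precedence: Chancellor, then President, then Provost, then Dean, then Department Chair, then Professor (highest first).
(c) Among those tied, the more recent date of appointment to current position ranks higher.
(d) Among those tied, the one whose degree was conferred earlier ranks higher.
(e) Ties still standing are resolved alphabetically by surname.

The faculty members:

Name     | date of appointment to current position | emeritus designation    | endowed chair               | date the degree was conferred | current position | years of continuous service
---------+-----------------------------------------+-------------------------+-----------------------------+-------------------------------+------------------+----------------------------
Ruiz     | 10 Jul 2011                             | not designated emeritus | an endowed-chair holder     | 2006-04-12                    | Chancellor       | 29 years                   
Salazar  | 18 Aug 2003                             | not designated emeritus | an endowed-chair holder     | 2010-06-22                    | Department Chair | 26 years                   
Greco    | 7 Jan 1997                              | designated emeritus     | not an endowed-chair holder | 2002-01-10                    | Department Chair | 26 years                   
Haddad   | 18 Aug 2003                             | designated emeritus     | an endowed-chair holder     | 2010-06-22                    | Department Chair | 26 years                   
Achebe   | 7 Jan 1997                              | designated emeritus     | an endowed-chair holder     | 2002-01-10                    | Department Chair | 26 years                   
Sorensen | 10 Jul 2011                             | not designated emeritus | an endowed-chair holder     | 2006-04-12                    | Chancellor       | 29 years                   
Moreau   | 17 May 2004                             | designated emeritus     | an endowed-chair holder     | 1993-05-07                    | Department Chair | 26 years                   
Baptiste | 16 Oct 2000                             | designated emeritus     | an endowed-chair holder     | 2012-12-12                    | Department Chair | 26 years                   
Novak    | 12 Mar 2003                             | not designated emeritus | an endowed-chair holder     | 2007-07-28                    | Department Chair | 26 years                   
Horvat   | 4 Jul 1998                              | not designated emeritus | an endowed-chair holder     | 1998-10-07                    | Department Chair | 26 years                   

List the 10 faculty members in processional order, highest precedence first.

By years of continuous service (higher first): Ruiz and Sorensen (both 29 years); then Moreau, Haddad, Salazar, Novak, Baptiste, Horvat, Achebe and Greco (each 26 years).
Ruiz and Sorensen are each Chancellor, so the next rule applies.
Ruiz and Sorensen both have date of appointment to current position 10 Jul 2011, so the next rule applies.
Ruiz and Sorensen both have date the degree was conferred 2006-04-12, so the next rule applies.
Among Ruiz and Sorensen, alphabetically by surname: Ruiz before Sorensen.
Moreau, Haddad, Salazar, Novak, Baptiste, Horvat, Achebe and Greco are each Department Chair, so the next rule applies.
Among Moreau, Haddad, Salazar, Novak, Baptiste, Horvat, Achebe and Greco, by date of appointment to current position (later first): Moreau (17 May 2004) before Haddad and Salazar (18 Aug 2003) before Novak (12 Mar 2003) before Baptiste (16 Oct 2000) before Horvat (4 Jul 1998) before Achebe and Greco (7 Jan 1997).
Haddad and Salazar both have date the degree was conferred 2010-06-22, so the next rule applies.
Among Haddad and Salazar, alphabetically by surname: Haddad before Salazar.
Achebe and Greco both have date the degree was conferred 2002-01-10, so the next rule applies.
Among Achebe and Greco, alphabetically by surname: Achebe before Greco.
Full order: Ruiz, Sorensen, Moreau, Haddad, Salazar, Novak, Baptiste, Horvat, Achebe, Greco.

Ruiz, Sorensen, Moreau, Haddad, Salazar, Novak, Baptiste, Horvat, Achebe, Greco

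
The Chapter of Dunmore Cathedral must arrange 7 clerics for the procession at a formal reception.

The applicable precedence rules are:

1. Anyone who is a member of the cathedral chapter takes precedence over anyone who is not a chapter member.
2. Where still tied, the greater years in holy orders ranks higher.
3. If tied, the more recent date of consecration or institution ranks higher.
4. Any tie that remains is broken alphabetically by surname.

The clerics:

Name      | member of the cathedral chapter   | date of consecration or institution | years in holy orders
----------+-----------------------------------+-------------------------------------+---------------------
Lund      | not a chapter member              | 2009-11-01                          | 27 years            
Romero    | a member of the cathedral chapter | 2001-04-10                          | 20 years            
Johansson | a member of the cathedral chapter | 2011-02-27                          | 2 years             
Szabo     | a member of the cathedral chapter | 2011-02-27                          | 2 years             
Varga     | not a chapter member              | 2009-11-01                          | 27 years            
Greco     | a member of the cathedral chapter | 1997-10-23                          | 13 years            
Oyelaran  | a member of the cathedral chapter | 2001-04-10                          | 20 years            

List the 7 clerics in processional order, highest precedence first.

By the first rule: Oyelaran, Romero, Greco, Johansson and Szabo (each a member of the cathedral chapter); then Lund and Varga (both not a chapter member).
Among Oyelaran, Romero, Greco, Johansson and Szabo, by years in holy orders (higher first): Oyelaran and Romero (20 years) before Greco (13 years) before Johansson and Szabo (2 years).
Oyelaran and Romero both have date of consecration or institution 2001-04-10, so the next rule applies.
Among Oyelaran and Romero, alphabetically by surname: Oyelaran before Romero.
Johansson and Szabo both have date of consecration or institution 2011-02-27, so the next rule applies.
Among Johansson and Szabo, alphabetically by surname: Johansson before Szabo.
Lund and Varga both have years in holy orders 27 years, so the next rule applies.
Lund and Varga both have date of consecration or institution 2009-11-01, so the next rule applies.
Among Lund and Varga, alphabetically by surname: Lund before Varga.
Full order: Oyelaran, Romero, Greco, Johansson, Szabo, Lund, Varga.

Oyelaran, Romero, Greco, Johansson, Szabo, Lund, Varga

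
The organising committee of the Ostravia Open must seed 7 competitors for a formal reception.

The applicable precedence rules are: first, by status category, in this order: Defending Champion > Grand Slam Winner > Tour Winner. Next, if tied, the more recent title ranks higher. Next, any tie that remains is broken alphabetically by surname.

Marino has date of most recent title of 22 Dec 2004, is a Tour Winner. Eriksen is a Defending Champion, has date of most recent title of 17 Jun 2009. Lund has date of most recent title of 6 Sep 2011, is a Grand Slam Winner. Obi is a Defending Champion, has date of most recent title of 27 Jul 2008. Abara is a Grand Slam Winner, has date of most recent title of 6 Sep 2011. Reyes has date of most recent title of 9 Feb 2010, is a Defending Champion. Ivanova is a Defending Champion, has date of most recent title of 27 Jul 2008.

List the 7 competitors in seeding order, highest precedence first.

Reyes, Eriksen, Ivanova, Obi, Abara, Lund, Marino

By status category: Reyes, Eriksen, Ivanova and Obi (Defending Champion); then Abara and Lund (Grand Slam Winner); then Marino (Tour Winner).
Among Reyes, Eriksen, Ivanova and Obi, by date of most recent title (later first): Reyes (9 Feb 2010) before Eriksen (17 Jun 2009) before Ivanova and Obi (27 Jul 2008).
Among Ivanova and Obi, alphabetically by surname: Ivanova before Obi.
Abara and Lund both have date of most recent title 6 Sep 2011, so the next rule applies.
Among Abara and Lund, alphabetically by surname: Abara before Lund.
Full order: Reyes, Eriksen, Ivanova, Obi, Abara, Lund, Marino.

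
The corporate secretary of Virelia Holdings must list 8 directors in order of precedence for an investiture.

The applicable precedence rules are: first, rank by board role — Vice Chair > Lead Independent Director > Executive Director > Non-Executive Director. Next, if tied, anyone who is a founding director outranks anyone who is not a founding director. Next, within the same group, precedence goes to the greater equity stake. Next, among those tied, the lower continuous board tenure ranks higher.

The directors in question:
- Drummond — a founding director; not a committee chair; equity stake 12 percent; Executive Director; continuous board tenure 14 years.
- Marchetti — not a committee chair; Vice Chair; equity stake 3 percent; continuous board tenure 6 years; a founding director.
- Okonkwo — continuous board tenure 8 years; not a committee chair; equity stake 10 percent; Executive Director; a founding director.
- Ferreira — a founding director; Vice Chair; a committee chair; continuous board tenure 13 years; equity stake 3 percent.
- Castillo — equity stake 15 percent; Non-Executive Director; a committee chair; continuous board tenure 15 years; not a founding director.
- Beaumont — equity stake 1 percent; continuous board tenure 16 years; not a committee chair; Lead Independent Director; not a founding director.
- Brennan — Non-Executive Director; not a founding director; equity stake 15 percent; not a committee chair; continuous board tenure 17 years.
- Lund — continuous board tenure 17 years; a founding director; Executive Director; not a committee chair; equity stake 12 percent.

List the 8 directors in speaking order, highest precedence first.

By board role: Marchetti and Ferreira (Vice Chair); then Beaumont (Lead Independent Director); then Drummond, Lund and Okonkwo (Executive Director); then Castillo and Brennan (Non-Executive Director).
Marchetti and Ferreira are each a founding director, so the next rule applies.
Marchetti and Ferreira both have equity stake 3 percent, so the next rule applies.
Among Marchetti and Ferreira, by continuous board tenure (lower first): Marchetti (6 years) before Ferreira (13 years).
Drummond, Lund and Okonkwo are each a founding director, so the next rule applies.
Among Drummond, Lund and Okonkwo, by equity stake (higher first): Drummond and Lund (12 percent) before Okonkwo (10 percent).
Among Drummond and Lund, by continuous board tenure (lower first): Drummond (14 years) before Lund (17 years).
Castillo and Brennan are each not a founding director, so the next rule applies.
Castillo and Brennan both have equity stake 15 percent, so the next rule applies.
Among Castillo and Brennan, by continuous board tenure (lower first): Castillo (15 years) before Brennan (17 years).
Full order: Marchetti, Ferreira, Beaumont, Drummond, Lund, Okonkwo, Castillo, Brennan.

Marchetti, Ferreira, Beaumont, Drummond, Lund, Okonkwo, Castillo, Brennan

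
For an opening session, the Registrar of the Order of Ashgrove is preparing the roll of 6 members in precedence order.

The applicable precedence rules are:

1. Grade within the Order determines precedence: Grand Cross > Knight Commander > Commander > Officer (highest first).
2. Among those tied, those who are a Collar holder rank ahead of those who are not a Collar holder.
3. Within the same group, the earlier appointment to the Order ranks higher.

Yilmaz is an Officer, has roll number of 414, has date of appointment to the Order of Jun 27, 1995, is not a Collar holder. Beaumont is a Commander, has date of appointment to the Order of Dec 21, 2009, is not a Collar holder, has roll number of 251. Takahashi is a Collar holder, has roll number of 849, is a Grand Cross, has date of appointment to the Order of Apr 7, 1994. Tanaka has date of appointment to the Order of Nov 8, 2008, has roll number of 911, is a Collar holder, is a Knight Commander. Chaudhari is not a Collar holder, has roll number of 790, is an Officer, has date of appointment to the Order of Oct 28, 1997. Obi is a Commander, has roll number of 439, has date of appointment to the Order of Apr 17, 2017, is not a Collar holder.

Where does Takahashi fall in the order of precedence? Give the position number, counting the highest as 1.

By grade within the Order: Takahashi (Grand Cross); then Tanaka (Knight Commander); then Beaumont and Obi (Commander); then Yilmaz and Chaudhari (Officer).
Beaumont and Obi are each not a Collar holder, so the next rule applies.
Among Beaumont and Obi, by date of appointment to the Order (earlier first): Beaumont (Dec 21, 2009) before Obi (Apr 17, 2017).
Yilmaz and Chaudhari are each not a Collar holder, so the next rule applies.
Among Yilmaz and Chaudhari, by date of appointment to the Order (earlier first): Yilmaz (Jun 27, 1995) before Chaudhari (Oct 28, 1997).
Order: Takahashi, Tanaka, Beaumont, Obi, Yilmaz, Chaudhari. So position 1.

1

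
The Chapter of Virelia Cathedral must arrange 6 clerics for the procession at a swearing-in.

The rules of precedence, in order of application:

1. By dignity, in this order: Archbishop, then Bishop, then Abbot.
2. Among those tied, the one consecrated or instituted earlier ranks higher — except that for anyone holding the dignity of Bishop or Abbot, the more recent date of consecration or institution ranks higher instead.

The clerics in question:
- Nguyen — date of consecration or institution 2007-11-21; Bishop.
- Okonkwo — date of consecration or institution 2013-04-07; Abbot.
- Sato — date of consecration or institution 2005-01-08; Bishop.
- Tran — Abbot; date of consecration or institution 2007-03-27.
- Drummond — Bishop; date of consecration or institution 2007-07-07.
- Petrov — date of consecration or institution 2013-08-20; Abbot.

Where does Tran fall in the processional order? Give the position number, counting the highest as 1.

By dignity: Nguyen, Drummond and Sato (Bishop); then Petrov, Okonkwo and Tran (Abbot).
Among Nguyen, Drummond and Sato, by date of consecration or institution (later first) (reversed rule for this group): Nguyen (2007-11-21) before Drummond (2007-07-07) before Sato (2005-01-08).
Among Petrov, Okonkwo and Tran, by date of consecration or institution (later first) (reversed rule for this group): Petrov (2013-08-20) before Okonkwo (2013-04-07) before Tran (2007-03-27).
Order: Nguyen, Drummond, Sato, Petrov, Okonkwo, Tran. So position 6.

6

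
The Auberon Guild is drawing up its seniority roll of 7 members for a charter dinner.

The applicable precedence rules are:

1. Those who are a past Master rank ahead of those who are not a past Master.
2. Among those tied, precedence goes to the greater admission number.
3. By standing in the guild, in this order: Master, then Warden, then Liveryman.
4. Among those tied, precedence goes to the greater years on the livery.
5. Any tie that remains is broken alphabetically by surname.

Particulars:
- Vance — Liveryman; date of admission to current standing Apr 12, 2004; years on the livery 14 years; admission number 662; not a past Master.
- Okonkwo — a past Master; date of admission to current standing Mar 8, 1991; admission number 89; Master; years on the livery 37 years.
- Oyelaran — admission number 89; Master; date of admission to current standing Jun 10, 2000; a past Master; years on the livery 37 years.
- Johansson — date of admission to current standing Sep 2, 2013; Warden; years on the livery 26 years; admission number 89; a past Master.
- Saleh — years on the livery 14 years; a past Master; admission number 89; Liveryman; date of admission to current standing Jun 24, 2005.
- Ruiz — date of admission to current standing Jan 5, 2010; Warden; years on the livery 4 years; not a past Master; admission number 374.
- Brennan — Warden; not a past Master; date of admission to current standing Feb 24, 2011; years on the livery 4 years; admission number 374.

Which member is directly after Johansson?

By the first rule: Okonkwo, Oyelaran, Johansson and Saleh (each a past Master); then Vance, Brennan and Ruiz (each not a past Master).
Okonkwo, Oyelaran, Johansson and Saleh all have admission number 89, so the next rule applies.
Among Okonkwo, Oyelaran, Johansson and Saleh, by standing in the guild: Okonkwo and Oyelaran (Master) before Johansson (Warden) before Saleh (Liveryman).
Okonkwo and Oyelaran both have years on the livery 37 years, so the next rule applies.
Among Okonkwo and Oyelaran, alphabetically by surname: Okonkwo before Oyelaran.
Among Vance, Brennan and Ruiz, by admission number (higher first): Vance (662) before Brennan and Ruiz (374).
Brennan and Ruiz are each Warden, so the next rule applies.
Brennan and Ruiz both have years on the livery 4 years, so the next rule applies.
Among Brennan and Ruiz, alphabetically by surname: Brennan before Ruiz.
Order: Okonkwo, Oyelaran, Johansson, Saleh, Vance, Brennan, Ruiz.

Saleh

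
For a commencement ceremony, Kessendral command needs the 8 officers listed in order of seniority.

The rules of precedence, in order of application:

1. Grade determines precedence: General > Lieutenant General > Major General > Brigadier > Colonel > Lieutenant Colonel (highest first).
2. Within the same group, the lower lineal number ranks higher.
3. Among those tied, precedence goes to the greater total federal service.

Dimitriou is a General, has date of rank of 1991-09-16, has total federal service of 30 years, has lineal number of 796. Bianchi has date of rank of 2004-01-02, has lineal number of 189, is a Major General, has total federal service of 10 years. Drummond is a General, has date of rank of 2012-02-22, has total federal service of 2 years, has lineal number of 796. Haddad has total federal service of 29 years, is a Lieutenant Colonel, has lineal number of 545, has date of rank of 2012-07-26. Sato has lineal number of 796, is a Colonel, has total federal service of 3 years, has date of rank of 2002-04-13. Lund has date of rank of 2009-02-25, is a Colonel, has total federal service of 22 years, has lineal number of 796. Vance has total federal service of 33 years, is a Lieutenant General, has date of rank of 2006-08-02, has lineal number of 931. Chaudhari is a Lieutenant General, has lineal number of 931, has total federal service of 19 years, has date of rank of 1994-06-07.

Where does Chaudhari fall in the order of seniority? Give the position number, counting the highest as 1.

By grade: Dimitriou and Drummond (General); then Vance and Chaudhari (Lieutenant General); then Bianchi (Major General); then Lund and Sato (Colonel); then Haddad (Lieutenant Colonel).
Dimitriou and Drummond both have lineal number 796, so the next rule applies.
Among Dimitriou and Drummond, by total federal service (higher first): Dimitriou (30 years) before Drummond (2 years).
Vance and Chaudhari both have lineal number 931, so the next rule applies.
Among Vance and Chaudhari, by total federal service (higher first): Vance (33 years) before Chaudhari (19 years).
Lund and Sato both have lineal number 796, so the next rule applies.
Among Lund and Sato, by total federal service (higher first): Lund (22 years) before Sato (3 years).
Order: Dimitriou, Drummond, Vance, Chaudhari, Bianchi, Lund, Sato, Haddad. So position 4.

4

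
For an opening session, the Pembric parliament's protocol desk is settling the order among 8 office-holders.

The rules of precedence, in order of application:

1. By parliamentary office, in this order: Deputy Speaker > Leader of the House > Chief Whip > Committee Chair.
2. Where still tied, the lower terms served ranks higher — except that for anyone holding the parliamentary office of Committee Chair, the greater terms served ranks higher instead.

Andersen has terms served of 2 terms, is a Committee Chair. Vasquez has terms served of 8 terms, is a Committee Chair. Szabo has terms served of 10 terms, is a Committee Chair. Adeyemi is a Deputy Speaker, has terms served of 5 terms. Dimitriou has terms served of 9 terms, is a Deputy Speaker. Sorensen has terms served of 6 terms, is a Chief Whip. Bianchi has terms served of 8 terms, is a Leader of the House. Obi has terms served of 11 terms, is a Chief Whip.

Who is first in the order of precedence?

By parliamentary office: Adeyemi and Dimitriou (Deputy Speaker); then Bianchi (Leader of the House); then Sorensen and Obi (Chief Whip); then Szabo, Vasquez and Andersen (Committee Chair).
Among Adeyemi and Dimitriou, by terms served (lower first): Adeyemi (5 terms) before Dimitriou (9 terms).
Among Sorensen and Obi, by terms served (lower first): Sorensen (6 terms) before Obi (11 terms).
Among Szabo, Vasquez and Andersen, by terms served (higher first) (reversed rule for this group): Szabo (10 terms) before Vasquez (8 terms) before Andersen (2 terms).
Order: Adeyemi, Dimitriou, Bianchi, Sorensen, Obi, Szabo, Vasquez, Andersen.

Adeyemi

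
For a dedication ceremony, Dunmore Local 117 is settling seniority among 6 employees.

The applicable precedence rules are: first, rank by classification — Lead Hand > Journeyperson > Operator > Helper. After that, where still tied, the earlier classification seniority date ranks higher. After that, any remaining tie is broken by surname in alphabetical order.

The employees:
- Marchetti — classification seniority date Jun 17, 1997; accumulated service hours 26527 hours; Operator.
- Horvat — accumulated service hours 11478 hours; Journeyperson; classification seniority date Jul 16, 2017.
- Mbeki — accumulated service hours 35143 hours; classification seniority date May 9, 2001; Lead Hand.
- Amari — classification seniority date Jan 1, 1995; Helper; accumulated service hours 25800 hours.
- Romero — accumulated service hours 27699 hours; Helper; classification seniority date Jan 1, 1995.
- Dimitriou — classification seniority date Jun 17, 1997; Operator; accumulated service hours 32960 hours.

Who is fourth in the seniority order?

Marchetti

By classification: Mbeki (Lead Hand); then Horvat (Journeyperson); then Dimitriou and Marchetti (Operator); then Amari and Romero (Helper).
Dimitriou and Marchetti both have classification seniority date Jun 17, 1997, so the next rule applies.
Among Dimitriou and Marchetti, alphabetically by surname: Dimitriou before Marchetti.
Amari and Romero both have classification seniority date Jan 1, 1995, so the next rule applies.
Among Amari and Romero, alphabetically by surname: Amari before Romero.
Order: Mbeki, Horvat, Dimitriou, Marchetti, Amari, Romero.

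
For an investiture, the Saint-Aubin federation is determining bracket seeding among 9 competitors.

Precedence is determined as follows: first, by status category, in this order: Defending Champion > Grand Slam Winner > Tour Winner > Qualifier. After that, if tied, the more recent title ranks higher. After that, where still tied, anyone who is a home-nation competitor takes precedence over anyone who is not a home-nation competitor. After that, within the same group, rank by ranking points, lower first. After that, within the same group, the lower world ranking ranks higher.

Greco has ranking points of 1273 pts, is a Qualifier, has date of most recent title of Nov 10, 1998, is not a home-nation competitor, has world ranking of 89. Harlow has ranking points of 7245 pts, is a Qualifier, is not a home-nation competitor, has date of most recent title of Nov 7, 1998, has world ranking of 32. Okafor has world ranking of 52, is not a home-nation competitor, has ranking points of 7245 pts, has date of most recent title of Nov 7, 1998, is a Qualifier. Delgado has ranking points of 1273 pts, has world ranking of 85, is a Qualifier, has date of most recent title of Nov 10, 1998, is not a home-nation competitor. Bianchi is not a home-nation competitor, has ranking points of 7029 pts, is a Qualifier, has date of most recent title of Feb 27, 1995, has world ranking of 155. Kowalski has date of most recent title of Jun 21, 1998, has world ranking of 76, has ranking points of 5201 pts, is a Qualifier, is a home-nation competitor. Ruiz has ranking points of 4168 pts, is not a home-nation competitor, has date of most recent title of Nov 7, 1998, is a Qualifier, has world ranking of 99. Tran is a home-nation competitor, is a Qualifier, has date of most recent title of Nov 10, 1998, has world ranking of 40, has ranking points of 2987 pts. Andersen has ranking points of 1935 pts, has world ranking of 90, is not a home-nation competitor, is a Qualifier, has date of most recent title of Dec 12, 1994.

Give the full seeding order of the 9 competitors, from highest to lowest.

By status category: Tran, Delgado, Greco, Ruiz, Harlow, Okafor, Kowalski, Bianchi and Andersen (Qualifier).
Among Tran, Delgado, Greco, Ruiz, Harlow, Okafor, Kowalski, Bianchi and Andersen, by date of most recent title (later first): Tran, Delgado and Greco (Nov 10, 1998) before Ruiz, Harlow and Okafor (Nov 7, 1998) before Kowalski (Jun 21, 1998) before Bianchi (Feb 27, 1995) before Andersen (Dec 12, 1994).
Among Tran, Delgado and Greco, a home-nation competitor before not a home-nation competitor: Tran (a home-nation competitor) before Delgado and Greco (not a home-nation competitor).
Delgado and Greco both have ranking points 1273 pts, so the next rule applies.
Among Delgado and Greco, by world ranking (lower first): Delgado (85) before Greco (89).
Ruiz, Harlow and Okafor are each not a home-nation competitor, so the next rule applies.
Among Ruiz, Harlow and Okafor, by ranking points (lower first): Ruiz (4168 pts) before Harlow and Okafor (7245 pts).
Among Harlow and Okafor, by world ranking (lower first): Harlow (32) before Okafor (52).
Full order: Tran, Delgado, Greco, Ruiz, Harlow, Okafor, Kowalski, Bianchi, Andersen.

Tran, Delgado, Greco, Ruiz, Harlow, Okafor, Kowalski, Bianchi, Andersen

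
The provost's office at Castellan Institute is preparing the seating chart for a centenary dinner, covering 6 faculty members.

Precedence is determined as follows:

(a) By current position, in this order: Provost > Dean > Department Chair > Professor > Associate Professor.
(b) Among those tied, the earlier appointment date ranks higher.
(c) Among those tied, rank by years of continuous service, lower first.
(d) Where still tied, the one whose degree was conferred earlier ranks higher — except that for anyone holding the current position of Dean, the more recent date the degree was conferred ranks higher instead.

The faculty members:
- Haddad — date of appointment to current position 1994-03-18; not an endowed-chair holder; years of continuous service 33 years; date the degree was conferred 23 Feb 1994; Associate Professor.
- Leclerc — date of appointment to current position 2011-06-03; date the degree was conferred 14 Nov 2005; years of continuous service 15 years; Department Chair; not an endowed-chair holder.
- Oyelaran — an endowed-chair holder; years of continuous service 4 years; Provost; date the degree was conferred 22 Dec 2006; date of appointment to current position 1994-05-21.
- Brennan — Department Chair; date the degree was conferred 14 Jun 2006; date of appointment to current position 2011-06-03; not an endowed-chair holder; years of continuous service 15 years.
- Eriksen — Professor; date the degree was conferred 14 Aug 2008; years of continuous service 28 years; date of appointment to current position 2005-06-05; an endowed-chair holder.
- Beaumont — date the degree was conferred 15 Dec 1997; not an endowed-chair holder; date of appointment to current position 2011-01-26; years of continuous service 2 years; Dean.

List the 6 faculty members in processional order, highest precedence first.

By current position: Oyelaran (Provost); then Beaumont (Dean); then Leclerc and Brennan (Department Chair); then Eriksen (Professor); then Haddad (Associate Professor).
Leclerc and Brennan both have date of appointment to current position 2011-06-03, so the next rule applies.
Leclerc and Brennan both have years of continuous service 15 years, so the next rule applies.
Among Leclerc and Brennan, by date the degree was conferred (earlier first): Leclerc (14 Nov 2005) before Brennan (14 Jun 2006).
Full order: Oyelaran, Beaumont, Leclerc, Brennan, Eriksen, Haddad.

Oyelaran, Beaumont, Leclerc, Brennan, Eriksen, Haddad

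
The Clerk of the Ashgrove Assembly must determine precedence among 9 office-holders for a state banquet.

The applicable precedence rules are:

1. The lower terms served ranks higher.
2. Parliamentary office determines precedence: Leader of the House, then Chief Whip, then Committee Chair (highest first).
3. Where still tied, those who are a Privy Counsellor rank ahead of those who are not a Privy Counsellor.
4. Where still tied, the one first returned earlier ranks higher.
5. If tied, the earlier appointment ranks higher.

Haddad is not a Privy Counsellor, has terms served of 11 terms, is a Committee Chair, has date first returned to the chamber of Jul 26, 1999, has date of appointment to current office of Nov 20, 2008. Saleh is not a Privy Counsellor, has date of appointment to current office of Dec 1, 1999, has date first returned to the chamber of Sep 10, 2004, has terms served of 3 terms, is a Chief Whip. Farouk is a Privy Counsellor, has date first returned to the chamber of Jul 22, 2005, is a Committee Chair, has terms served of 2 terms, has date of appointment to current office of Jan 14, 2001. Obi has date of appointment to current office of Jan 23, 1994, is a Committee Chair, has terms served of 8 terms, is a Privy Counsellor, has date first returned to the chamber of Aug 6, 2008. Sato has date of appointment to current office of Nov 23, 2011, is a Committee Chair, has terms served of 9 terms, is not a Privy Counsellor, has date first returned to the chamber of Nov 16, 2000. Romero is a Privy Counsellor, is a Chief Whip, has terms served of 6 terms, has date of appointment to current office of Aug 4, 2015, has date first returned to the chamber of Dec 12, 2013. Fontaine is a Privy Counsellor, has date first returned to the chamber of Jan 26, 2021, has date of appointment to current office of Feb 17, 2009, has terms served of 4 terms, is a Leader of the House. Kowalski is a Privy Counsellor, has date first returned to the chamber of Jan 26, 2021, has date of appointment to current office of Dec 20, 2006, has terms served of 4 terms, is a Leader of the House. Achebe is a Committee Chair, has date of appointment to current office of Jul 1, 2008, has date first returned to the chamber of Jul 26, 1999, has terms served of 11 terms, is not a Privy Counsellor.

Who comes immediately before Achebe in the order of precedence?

Sato

By terms served (lower first): Farouk (2 terms); then Saleh (3 terms); then Kowalski and Fontaine (both 4 terms); then Romero (6 terms); then Obi (8 terms); then Sato (9 terms); then Achebe and Haddad (both 11 terms).
Kowalski and Fontaine are each Leader of the House, so the next rule applies.
Kowalski and Fontaine are each a Privy Counsellor, so the next rule applies.
Kowalski and Fontaine both have date first returned to the chamber Jan 26, 2021, so the next rule applies.
Among Kowalski and Fontaine, by date of appointment to current office (earlier first): Kowalski (Dec 20, 2006) before Fontaine (Feb 17, 2009).
Achebe and Haddad are each Committee Chair, so the next rule applies.
Achebe and Haddad are each not a Privy Counsellor, so the next rule applies.
Achebe and Haddad both have date first returned to the chamber Jul 26, 1999, so the next rule applies.
Among Achebe and Haddad, by date of appointment to current office (earlier first): Achebe (Jul 1, 2008) before Haddad (Nov 20, 2008).
Order: Farouk, Saleh, Kowalski, Fontaine, Romero, Obi, Sato, Achebe, Haddad.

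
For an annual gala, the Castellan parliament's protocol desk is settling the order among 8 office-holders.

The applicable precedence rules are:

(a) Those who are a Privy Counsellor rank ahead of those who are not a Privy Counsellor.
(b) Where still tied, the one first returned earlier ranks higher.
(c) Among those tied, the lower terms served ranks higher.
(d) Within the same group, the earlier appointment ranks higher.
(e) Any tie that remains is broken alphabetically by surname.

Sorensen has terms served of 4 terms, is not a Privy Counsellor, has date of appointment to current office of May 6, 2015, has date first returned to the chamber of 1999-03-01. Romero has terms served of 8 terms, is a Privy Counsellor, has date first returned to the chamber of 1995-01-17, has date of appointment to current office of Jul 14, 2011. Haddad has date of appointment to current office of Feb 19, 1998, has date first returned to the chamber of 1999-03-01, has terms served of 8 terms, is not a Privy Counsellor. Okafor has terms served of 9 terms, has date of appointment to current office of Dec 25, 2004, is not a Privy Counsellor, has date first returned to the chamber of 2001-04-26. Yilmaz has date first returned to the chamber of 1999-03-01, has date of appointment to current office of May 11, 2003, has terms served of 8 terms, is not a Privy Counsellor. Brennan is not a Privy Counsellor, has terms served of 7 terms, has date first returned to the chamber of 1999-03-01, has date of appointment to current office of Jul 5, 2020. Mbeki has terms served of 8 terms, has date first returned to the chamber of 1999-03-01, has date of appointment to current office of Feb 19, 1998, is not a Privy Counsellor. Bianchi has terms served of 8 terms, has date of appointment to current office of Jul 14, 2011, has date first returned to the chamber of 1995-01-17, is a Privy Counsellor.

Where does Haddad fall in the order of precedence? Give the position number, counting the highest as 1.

By the first rule: Bianchi and Romero (both a Privy Counsellor); then Sorensen, Brennan, Haddad, Mbeki, Yilmaz and Okafor (each not a Privy Counsellor).
Bianchi and Romero both have date first returned to the chamber 1995-01-17, so the next rule applies.
Bianchi and Romero both have terms served 8 terms, so the next rule applies.
Bianchi and Romero both have date of appointment to current office Jul 14, 2011, so the next rule applies.
Among Bianchi and Romero, alphabetically by surname: Bianchi before Romero.
Among Sorensen, Brennan, Haddad, Mbeki, Yilmaz and Okafor, by date first returned to the chamber (earlier first): Sorensen, Brennan, Haddad, Mbeki and Yilmaz (1999-03-01) before Okafor (2001-04-26).
Among Sorensen, Brennan, Haddad, Mbeki and Yilmaz, by terms served (lower first): Sorensen (4 terms) before Brennan (7 terms) before Haddad, Mbeki and Yilmaz (8 terms).
Among Haddad, Mbeki and Yilmaz, by date of appointment to current office (earlier first): Haddad and Mbeki (Feb 19, 1998) before Yilmaz (May 11, 2003).
Among Haddad and Mbeki, alphabetically by surname: Haddad before Mbeki.
Order: Bianchi, Romero, Sorensen, Brennan, Haddad, Mbeki, Yilmaz, Okafor. So position 5.

5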